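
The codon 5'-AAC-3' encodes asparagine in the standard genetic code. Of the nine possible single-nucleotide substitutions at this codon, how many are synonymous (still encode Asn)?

1

Position 1: none → 0 synonymous.
Position 2: none → 0 synonymous.
Position 3: AAU → 1 synonymous.
Total: 0 + 0 + 1 = 1.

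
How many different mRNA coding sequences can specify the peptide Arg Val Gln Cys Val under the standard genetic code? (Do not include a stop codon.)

Arg: 6 codons.
Val: 4 codons.
Gln: 2 codons.
Cys: 2 codons.
Val: 4 codons.
6 × 4 × 2 × 2 × 4 = 384.

384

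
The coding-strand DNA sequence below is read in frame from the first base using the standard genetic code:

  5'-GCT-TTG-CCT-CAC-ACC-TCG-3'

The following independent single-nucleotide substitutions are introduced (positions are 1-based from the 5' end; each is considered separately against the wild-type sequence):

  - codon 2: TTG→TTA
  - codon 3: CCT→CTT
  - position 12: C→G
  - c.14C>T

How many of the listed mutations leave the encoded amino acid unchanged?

Codon 2: TTG (Leu) → TTA (Leu) — synonymous.
Codon 3: CCT (Pro) → CTT (Leu) — missense.
Codon 4: CAC (His) → CAG (Gln) — missense.
Codon 5: ACC (Thr) → ATC (Ile) — missense.
Synonymous: 1 of 4.

1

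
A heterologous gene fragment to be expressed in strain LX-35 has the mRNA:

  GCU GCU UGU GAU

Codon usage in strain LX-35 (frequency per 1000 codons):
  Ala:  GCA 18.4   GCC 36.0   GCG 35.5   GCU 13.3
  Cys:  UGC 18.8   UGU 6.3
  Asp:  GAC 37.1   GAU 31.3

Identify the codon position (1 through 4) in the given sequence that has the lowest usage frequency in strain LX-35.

3

Codon 1 GCU (Ala): 13.3 per 1000.
Codon 2 GCU (Ala): 13.3 per 1000.
Codon 3 UGU (Cys): 6.3 per 1000.
Codon 4 GAU (Asp): 31.3 per 1000.
Lowest frequency is 6.3 at codon 3.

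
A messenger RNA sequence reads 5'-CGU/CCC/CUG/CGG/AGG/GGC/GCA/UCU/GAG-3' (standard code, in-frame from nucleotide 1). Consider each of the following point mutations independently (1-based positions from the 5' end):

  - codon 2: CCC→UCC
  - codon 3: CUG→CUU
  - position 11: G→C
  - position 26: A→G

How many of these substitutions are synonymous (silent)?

1

Codon 2: CCC (Pro) → UCC (Ser) — missense.
Codon 3: CUG (Leu) → CUU (Leu) — synonymous.
Codon 4: CGG (Arg) → CCG (Pro) — missense.
Codon 9: GAG (Glu) → GGG (Gly) — missense.
Synonymous: 1 of 4.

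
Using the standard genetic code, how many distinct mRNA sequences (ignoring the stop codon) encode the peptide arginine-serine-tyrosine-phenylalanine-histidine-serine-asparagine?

Arg: 6 codons.
Ser: 6 codons.
Tyr: 2 codons.
Phe: 2 codons.
His: 2 codons.
Ser: 6 codons.
Asn: 2 codons.
6 × 6 × 2 × 2 × 2 × 6 × 2 = 3456.

3456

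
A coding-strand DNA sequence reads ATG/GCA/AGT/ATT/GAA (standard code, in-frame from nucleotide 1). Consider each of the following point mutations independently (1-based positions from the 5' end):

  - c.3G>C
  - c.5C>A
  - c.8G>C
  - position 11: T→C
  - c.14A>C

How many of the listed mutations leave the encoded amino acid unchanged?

0

Codon 1: ATG (Met) → ATC (Ile) — missense.
Codon 2: GCA (Ala) → GAA (Glu) — missense.
Codon 3: AGT (Ser) → ACT (Thr) — missense.
Codon 4: ATT (Ile) → ACT (Thr) — missense.
Codon 5: GAA (Glu) → GCA (Ala) — missense.
Synonymous: 0 of 5.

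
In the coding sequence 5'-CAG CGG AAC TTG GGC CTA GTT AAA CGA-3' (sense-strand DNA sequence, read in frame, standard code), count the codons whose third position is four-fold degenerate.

Codon 1 CAG (Gln): third position 2-fold.
Codon 2 CGG (Arg): third position 4-fold.
Codon 3 AAC (Asn): third position 2-fold.
Codon 4 TTG (Leu): third position 2-fold.
Codon 5 GGC (Gly): third position 4-fold.
Codon 6 CTA (Leu): third position 4-fold.
Codon 7 GTT (Val): third position 4-fold.
Codon 8 AAA (Lys): third position 2-fold.
Codon 9 CGA (Arg): third position 4-fold.
Four-fold degenerate third positions: 5.

5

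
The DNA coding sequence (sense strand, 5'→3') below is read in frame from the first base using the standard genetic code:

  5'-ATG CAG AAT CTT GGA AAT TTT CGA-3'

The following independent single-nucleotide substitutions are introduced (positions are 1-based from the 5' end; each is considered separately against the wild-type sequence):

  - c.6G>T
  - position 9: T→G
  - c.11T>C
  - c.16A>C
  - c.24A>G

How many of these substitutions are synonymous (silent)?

1

Codon 2: CAG (Gln) → CAT (His) — missense.
Codon 3: AAT (Asn) → AAG (Lys) — missense.
Codon 4: CTT (Leu) → CCT (Pro) — missense.
Codon 6: AAT (Asn) → CAT (His) — missense.
Codon 8: CGA (Arg) → CGG (Arg) — synonymous.
Synonymous: 1 of 5.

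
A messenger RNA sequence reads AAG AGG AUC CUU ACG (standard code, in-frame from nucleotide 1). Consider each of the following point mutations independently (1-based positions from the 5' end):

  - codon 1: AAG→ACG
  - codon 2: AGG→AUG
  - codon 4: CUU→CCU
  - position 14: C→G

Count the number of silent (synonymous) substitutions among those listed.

0

Codon 1: AAG (Lys) → ACG (Thr) — missense.
Codon 2: AGG (Arg) → AUG (Met) — missense.
Codon 4: CUU (Leu) → CCU (Pro) — missense.
Codon 5: ACG (Thr) → AGG (Arg) — missense.
Synonymous: 0 of 4.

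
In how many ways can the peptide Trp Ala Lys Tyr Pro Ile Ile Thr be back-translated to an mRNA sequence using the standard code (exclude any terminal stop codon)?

2304

Trp: 1 codon.
Ala: 4 codons.
Lys: 2 codons.
Tyr: 2 codons.
Pro: 4 codons.
Ile: 3 codons.
Ile: 3 codons.
Thr: 4 codons.
1 × 4 × 2 × 2 × 4 × 3 × 3 × 4 = 2304.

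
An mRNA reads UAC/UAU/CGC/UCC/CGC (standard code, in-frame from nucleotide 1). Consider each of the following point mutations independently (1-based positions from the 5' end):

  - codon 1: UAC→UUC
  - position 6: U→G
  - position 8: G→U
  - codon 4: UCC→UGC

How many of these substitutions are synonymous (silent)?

Codon 1: UAC (Tyr) → UUC (Phe) — missense.
Codon 2: UAU (Tyr) → UAG (Stop) — nonsense.
Codon 3: CGC (Arg) → CUC (Leu) — missense.
Codon 4: UCC (Ser) → UGC (Cys) — missense.
Synonymous: 0 of 4.

0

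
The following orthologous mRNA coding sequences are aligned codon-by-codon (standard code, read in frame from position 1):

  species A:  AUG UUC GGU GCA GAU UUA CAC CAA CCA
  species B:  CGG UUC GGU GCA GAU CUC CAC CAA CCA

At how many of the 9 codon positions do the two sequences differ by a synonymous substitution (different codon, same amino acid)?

1

Codon 1: AUG Met / CGG Arg — nonsynonymous.
Codon 2: UUC Phe / UUC Phe — identical.
Codon 3: GGU Gly / GGU Gly — identical.
Codon 4: GCA Ala / GCA Ala — identical.
Codon 5: GAU Asp / GAU Asp — identical.
Codon 6: UUA Leu / CUC Leu — synonymous.
Codon 7: CAC His / CAC His — identical.
Codon 8: CAA Gln / CAA Gln — identical.
Codon 9: CCA Pro / CCA Pro — identical.
Synonymous differences: 1.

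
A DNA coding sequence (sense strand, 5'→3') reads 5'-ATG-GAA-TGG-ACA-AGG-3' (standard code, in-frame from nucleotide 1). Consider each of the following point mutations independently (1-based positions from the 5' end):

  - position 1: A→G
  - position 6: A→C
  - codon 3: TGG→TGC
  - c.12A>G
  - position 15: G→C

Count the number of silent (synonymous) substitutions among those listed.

1

Codon 1: ATG (Met) → GTG (Val) — missense.
Codon 2: GAA (Glu) → GAC (Asp) — missense.
Codon 3: TGG (Trp) → TGC (Cys) — missense.
Codon 4: ACA (Thr) → ACG (Thr) — synonymous.
Codon 5: AGG (Arg) → AGC (Ser) — missense.
Synonymous: 1 of 5.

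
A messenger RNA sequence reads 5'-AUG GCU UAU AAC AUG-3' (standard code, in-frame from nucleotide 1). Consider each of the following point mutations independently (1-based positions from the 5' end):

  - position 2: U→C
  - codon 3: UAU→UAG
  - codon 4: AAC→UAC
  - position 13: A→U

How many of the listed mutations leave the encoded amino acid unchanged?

Codon 1: AUG (Met) → ACG (Thr) — missense.
Codon 3: UAU (Tyr) → UAG (Stop) — nonsense.
Codon 4: AAC (Asn) → UAC (Tyr) — missense.
Codon 5: AUG (Met) → UUG (Leu) — missense.
Synonymous: 0 of 4.

0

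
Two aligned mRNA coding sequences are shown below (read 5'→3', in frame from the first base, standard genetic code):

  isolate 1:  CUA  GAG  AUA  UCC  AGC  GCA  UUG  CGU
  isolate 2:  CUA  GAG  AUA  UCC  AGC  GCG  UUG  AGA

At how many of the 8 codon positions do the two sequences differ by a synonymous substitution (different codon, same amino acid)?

2

Codon 1: CUA Leu / CUA Leu — identical.
Codon 2: GAG Glu / GAG Glu — identical.
Codon 3: AUA Ile / AUA Ile — identical.
Codon 4: UCC Ser / UCC Ser — identical.
Codon 5: AGC Ser / AGC Ser — identical.
Codon 6: GCA Ala / GCG Ala — synonymous.
Codon 7: UUG Leu / UUG Leu — identical.
Codon 8: CGU Arg / AGA Arg — synonymous.
Synonymous differences: 2.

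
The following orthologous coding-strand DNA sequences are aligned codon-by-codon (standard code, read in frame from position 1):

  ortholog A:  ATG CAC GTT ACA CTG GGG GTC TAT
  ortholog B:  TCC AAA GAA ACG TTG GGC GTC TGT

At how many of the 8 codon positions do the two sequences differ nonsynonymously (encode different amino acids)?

Codon 1: ATG Met / TCC Ser — nonsynonymous.
Codon 2: CAC His / AAA Lys — nonsynonymous.
Codon 3: GTT Val / GAA Glu — nonsynonymous.
Codon 4: ACA Thr / ACG Thr — synonymous.
Codon 5: CTG Leu / TTG Leu — synonymous.
Codon 6: GGG Gly / GGC Gly — synonymous.
Codon 7: GTC Val / GTC Val — identical.
Codon 8: TAT Tyr / TGT Cys — nonsynonymous.
Nonsynonymous differences: 4.

4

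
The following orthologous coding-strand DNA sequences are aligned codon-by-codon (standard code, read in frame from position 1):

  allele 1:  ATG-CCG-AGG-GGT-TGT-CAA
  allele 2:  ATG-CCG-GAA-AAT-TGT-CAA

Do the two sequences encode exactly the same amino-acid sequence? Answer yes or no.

no

Codon 1: ATG Met / ATG Met — identical.
Codon 2: CCG Pro / CCG Pro — identical.
Codon 3: AGG Arg / GAA Glu — nonsynonymous.
Codon 4: GGT Gly / AAT Asn — nonsynonymous.
Codon 5: TGT Cys / TGT Cys — identical.
Codon 6: CAA Gln / CAA Gln — identical.
Nonsynonymous differences: 2 → different protein.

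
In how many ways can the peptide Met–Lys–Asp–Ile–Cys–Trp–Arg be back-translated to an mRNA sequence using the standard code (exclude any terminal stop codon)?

Met: 1 codon.
Lys: 2 codons.
Asp: 2 codons.
Ile: 3 codons.
Cys: 2 codons.
Trp: 1 codon.
Arg: 6 codons.
1 × 2 × 2 × 3 × 2 × 1 × 6 = 144.

144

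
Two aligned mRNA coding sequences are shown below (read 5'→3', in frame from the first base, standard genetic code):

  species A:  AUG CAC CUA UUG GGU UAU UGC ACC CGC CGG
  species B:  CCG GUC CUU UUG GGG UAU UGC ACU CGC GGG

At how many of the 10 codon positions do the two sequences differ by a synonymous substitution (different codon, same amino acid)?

Codon 1: AUG Met / CCG Pro — nonsynonymous.
Codon 2: CAC His / GUC Val — nonsynonymous.
Codon 3: CUA Leu / CUU Leu — synonymous.
Codon 4: UUG Leu / UUG Leu — identical.
Codon 5: GGU Gly / GGG Gly — synonymous.
Codon 6: UAU Tyr / UAU Tyr — identical.
Codon 7: UGC Cys / UGC Cys — identical.
Codon 8: ACC Thr / ACU Thr — synonymous.
Codon 9: CGC Arg / CGC Arg — identical.
Codon 10: CGG Arg / GGG Gly — nonsynonymous.
Synonymous differences: 3.

3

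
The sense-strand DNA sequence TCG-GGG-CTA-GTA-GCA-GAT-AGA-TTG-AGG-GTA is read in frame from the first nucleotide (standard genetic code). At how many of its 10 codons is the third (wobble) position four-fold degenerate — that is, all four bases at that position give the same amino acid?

6

Codon 1 TCG (Ser): third position 4-fold.
Codon 2 GGG (Gly): third position 4-fold.
Codon 3 CTA (Leu): third position 4-fold.
Codon 4 GTA (Val): third position 4-fold.
Codon 5 GCA (Ala): third position 4-fold.
Codon 6 GAT (Asp): third position 2-fold.
Codon 7 AGA (Arg): third position 2-fold.
Codon 8 TTG (Leu): third position 2-fold.
Codon 9 AGG (Arg): third position 2-fold.
Codon 10 GTA (Val): third position 4-fold.
Four-fold degenerate third positions: 6.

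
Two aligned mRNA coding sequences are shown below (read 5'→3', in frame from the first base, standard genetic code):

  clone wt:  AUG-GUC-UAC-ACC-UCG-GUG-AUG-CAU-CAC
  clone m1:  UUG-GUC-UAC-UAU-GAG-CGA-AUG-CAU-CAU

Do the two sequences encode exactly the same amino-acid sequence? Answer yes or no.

no

Codon 1: AUG Met / UUG Leu — nonsynonymous.
Codon 2: GUC Val / GUC Val — identical.
Codon 3: UAC Tyr / UAC Tyr — identical.
Codon 4: ACC Thr / UAU Tyr — nonsynonymous.
Codon 5: UCG Ser / GAG Glu — nonsynonymous.
Codon 6: GUG Val / CGA Arg — nonsynonymous.
Codon 7: AUG Met / AUG Met — identical.
Codon 8: CAU His / CAU His — identical.
Codon 9: CAC His / CAU His — synonymous.
Nonsynonymous differences: 4 → different protein.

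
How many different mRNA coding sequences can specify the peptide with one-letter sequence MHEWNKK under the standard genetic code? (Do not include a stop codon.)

Met: 1 codon.
His: 2 codons.
Glu: 2 codons.
Trp: 1 codon.
Asn: 2 codons.
Lys: 2 codons.
Lys: 2 codons.
1 × 2 × 2 × 1 × 2 × 2 × 2 = 32.

32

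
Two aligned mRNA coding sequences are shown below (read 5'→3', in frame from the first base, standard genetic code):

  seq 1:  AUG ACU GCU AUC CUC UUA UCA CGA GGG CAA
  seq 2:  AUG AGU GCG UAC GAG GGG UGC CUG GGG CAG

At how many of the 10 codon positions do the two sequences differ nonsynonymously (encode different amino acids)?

Codon 1: AUG Met / AUG Met — identical.
Codon 2: ACU Thr / AGU Ser — nonsynonymous.
Codon 3: GCU Ala / GCG Ala — synonymous.
Codon 4: AUC Ile / UAC Tyr — nonsynonymous.
Codon 5: CUC Leu / GAG Glu — nonsynonymous.
Codon 6: UUA Leu / GGG Gly — nonsynonymous.
Codon 7: UCA Ser / UGC Cys — nonsynonymous.
Codon 8: CGA Arg / CUG Leu — nonsynonymous.
Codon 9: GGG Gly / GGG Gly — identical.
Codon 10: CAA Gln / CAG Gln — synonymous.
Nonsynonymous differences: 6.

6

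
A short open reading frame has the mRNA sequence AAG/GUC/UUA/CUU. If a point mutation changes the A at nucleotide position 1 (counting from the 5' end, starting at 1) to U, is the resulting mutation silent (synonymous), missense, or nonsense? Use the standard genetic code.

nonsense

Position 1 falls in codon 1: AAG → Lys.
After the substitution the codon is UAG → Stop.
The new codon is a stop codon, so this is a nonsense mutation.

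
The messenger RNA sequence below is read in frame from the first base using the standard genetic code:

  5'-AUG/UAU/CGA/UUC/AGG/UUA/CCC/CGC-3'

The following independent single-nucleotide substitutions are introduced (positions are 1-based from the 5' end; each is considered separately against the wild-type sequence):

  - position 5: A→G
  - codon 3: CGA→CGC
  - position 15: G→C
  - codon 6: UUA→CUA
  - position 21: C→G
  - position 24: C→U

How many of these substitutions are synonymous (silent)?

Codon 2: UAU (Tyr) → UGU (Cys) — missense.
Codon 3: CGA (Arg) → CGC (Arg) — synonymous.
Codon 5: AGG (Arg) → AGC (Ser) — missense.
Codon 6: UUA (Leu) → CUA (Leu) — synonymous.
Codon 7: CCC (Pro) → CCG (Pro) — synonymous.
Codon 8: CGC (Arg) → CGU (Arg) — synonymous.
Synonymous: 4 of 6.

4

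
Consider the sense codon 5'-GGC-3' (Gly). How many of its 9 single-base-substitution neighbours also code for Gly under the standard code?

Position 1: none → 0 synonymous.
Position 2: none → 0 synonymous.
Position 3: GGU, GGA, GGG → 3 synonymous.
Total: 0 + 0 + 3 = 3.

3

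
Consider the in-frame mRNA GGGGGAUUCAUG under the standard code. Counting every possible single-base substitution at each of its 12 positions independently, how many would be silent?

Codon 1 (GGG, Gly): 3 synonymous substitutions.
Codon 2 (GGA, Gly): 3 synonymous substitutions.
Codon 3 (UUC, Phe): 1 synonymous substitution.
Codon 4 (AUG, Met): 0 synonymous substitutions.
Total: 3 + 3 + 1 + 0 = 7.

7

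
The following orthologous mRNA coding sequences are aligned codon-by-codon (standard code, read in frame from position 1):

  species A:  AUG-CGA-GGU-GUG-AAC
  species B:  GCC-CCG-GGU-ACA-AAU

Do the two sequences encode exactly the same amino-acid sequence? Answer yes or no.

no

Codon 1: AUG Met / GCC Ala — nonsynonymous.
Codon 2: CGA Arg / CCG Pro — nonsynonymous.
Codon 3: GGU Gly / GGU Gly — identical.
Codon 4: GUG Val / ACA Thr — nonsynonymous.
Codon 5: AAC Asn / AAU Asn — synonymous.
Nonsynonymous differences: 3 → different protein.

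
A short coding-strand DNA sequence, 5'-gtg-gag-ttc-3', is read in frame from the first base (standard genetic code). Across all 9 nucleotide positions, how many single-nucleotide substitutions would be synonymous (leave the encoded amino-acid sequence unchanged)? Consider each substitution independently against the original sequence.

5

Codon 1 (GTG, Val): 3 synonymous substitutions.
Codon 2 (GAG, Glu): 1 synonymous substitution.
Codon 3 (TTC, Phe): 1 synonymous substitution.
Total: 3 + 1 + 1 = 5.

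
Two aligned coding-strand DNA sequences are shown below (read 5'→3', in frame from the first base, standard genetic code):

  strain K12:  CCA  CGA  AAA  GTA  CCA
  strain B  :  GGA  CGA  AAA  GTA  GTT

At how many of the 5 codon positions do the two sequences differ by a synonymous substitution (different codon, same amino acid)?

0

Codon 1: CCA Pro / GGA Gly — nonsynonymous.
Codon 2: CGA Arg / CGA Arg — identical.
Codon 3: AAA Lys / AAA Lys — identical.
Codon 4: GTA Val / GTA Val — identical.
Codon 5: CCA Pro / GTT Val — nonsynonymous.
Synonymous differences: 0.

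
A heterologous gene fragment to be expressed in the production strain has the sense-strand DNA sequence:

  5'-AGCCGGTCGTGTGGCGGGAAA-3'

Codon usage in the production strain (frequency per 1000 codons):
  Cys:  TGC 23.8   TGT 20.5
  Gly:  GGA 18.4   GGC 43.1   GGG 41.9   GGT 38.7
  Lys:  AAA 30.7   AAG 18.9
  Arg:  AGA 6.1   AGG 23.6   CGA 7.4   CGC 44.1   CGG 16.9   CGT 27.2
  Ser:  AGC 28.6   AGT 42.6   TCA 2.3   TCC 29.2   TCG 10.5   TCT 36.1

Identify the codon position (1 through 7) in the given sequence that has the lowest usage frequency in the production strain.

3

Codon 1 AGC (Ser): 28.6 per 1000.
Codon 2 CGG (Arg): 16.9 per 1000.
Codon 3 TCG (Ser): 10.5 per 1000.
Codon 4 TGT (Cys): 20.5 per 1000.
Codon 5 GGC (Gly): 43.1 per 1000.
Codon 6 GGG (Gly): 41.9 per 1000.
Codon 7 AAA (Lys): 30.7 per 1000.
Lowest frequency is 10.5 at codon 3.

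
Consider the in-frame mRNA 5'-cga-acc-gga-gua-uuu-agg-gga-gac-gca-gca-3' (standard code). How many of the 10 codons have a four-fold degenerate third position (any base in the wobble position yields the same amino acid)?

7

Codon 1 CGA (Arg): third position 4-fold.
Codon 2 ACC (Thr): third position 4-fold.
Codon 3 GGA (Gly): third position 4-fold.
Codon 4 GUA (Val): third position 4-fold.
Codon 5 UUU (Phe): third position 2-fold.
Codon 6 AGG (Arg): third position 2-fold.
Codon 7 GGA (Gly): third position 4-fold.
Codon 8 GAC (Asp): third position 2-fold.
Codon 9 GCA (Ala): third position 4-fold.
Codon 10 GCA (Ala): third position 4-fold.
Four-fold degenerate third positions: 7.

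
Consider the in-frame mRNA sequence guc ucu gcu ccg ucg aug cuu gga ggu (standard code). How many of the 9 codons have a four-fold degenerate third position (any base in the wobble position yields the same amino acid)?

Codon 1 GUC (Val): third position 4-fold.
Codon 2 UCU (Ser): third position 4-fold.
Codon 3 GCU (Ala): third position 4-fold.
Codon 4 CCG (Pro): third position 4-fold.
Codon 5 UCG (Ser): third position 4-fold.
Codon 6 AUG (Met): third position 1-fold.
Codon 7 CUU (Leu): third position 4-fold.
Codon 8 GGA (Gly): third position 4-fold.
Codon 9 GGU (Gly): third position 4-fold.
Four-fold degenerate third positions: 8.

8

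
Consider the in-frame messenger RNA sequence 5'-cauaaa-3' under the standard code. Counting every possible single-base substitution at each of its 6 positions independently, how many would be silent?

2

Codon 1 (CAU, His): 1 synonymous substitution.
Codon 2 (AAA, Lys): 1 synonymous substitution.
Total: 1 + 1 = 2.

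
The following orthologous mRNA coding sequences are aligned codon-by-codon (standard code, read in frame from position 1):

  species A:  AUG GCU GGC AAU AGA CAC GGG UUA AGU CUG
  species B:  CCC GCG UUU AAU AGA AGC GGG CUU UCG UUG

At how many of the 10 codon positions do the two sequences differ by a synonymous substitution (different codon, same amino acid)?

4

Codon 1: AUG Met / CCC Pro — nonsynonymous.
Codon 2: GCU Ala / GCG Ala — synonymous.
Codon 3: GGC Gly / UUU Phe — nonsynonymous.
Codon 4: AAU Asn / AAU Asn — identical.
Codon 5: AGA Arg / AGA Arg — identical.
Codon 6: CAC His / AGC Ser — nonsynonymous.
Codon 7: GGG Gly / GGG Gly — identical.
Codon 8: UUA Leu / CUU Leu — synonymous.
Codon 9: AGU Ser / UCG Ser — synonymous.
Codon 10: CUG Leu / UUG Leu — synonymous.
Synonymous differences: 4.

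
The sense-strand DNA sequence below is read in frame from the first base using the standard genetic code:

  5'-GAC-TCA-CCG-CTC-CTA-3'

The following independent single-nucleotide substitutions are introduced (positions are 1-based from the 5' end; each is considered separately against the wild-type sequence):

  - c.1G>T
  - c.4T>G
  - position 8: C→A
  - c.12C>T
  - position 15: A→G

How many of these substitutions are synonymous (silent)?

2

Codon 1: GAC (Asp) → TAC (Tyr) — missense.
Codon 2: TCA (Ser) → GCA (Ala) — missense.
Codon 3: CCG (Pro) → CAG (Gln) — missense.
Codon 4: CTC (Leu) → CTT (Leu) — synonymous.
Codon 5: CTA (Leu) → CTG (Leu) — synonymous.
Synonymous: 2 of 5.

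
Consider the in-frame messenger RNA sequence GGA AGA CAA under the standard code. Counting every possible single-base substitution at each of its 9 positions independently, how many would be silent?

6

Codon 1 (GGA, Gly): 3 synonymous substitutions.
Codon 2 (AGA, Arg): 2 synonymous substitutions.
Codon 3 (CAA, Gln): 1 synonymous substitution.
Total: 3 + 2 + 1 = 6.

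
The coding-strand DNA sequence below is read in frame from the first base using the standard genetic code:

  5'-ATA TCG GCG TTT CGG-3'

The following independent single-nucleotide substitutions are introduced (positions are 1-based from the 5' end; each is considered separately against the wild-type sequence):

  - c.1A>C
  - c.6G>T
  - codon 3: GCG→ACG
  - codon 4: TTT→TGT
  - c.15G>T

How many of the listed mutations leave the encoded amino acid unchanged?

2

Codon 1: ATA (Ile) → CTA (Leu) — missense.
Codon 2: TCG (Ser) → TCT (Ser) — synonymous.
Codon 3: GCG (Ala) → ACG (Thr) — missense.
Codon 4: TTT (Phe) → TGT (Cys) — missense.
Codon 5: CGG (Arg) → CGT (Arg) — synonymous.
Synonymous: 2 of 5.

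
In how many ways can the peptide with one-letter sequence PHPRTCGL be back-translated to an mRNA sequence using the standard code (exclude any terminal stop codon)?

36864

Pro: 4 codons.
His: 2 codons.
Pro: 4 codons.
Arg: 6 codons.
Thr: 4 codons.
Cys: 2 codons.
Gly: 4 codons.
Leu: 6 codons.
4 × 2 × 4 × 6 × 4 × 2 × 4 × 6 = 36864.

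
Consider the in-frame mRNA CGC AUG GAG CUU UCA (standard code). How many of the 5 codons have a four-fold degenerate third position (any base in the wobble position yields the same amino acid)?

3

Codon 1 CGC (Arg): third position 4-fold.
Codon 2 AUG (Met): third position 1-fold.
Codon 3 GAG (Glu): third position 2-fold.
Codon 4 CUU (Leu): third position 4-fold.
Codon 5 UCA (Ser): third position 4-fold.
Four-fold degenerate third positions: 3.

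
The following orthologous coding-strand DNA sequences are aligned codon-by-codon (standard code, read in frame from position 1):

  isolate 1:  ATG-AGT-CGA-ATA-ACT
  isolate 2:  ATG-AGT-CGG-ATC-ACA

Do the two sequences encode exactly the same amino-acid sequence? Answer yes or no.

yes

Codon 1: ATG Met / ATG Met — identical.
Codon 2: AGT Ser / AGT Ser — identical.
Codon 3: CGA Arg / CGG Arg — synonymous.
Codon 4: ATA Ile / ATC Ile — synonymous.
Codon 5: ACT Thr / ACA Thr — synonymous.
Nonsynonymous differences: 0 → same protein.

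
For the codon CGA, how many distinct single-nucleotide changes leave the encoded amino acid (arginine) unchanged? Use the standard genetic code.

4

Position 1: AGA → 1 synonymous.
Position 2: none → 0 synonymous.
Position 3: CGT, CGC, CGG → 3 synonymous.
Total: 1 + 0 + 3 = 4.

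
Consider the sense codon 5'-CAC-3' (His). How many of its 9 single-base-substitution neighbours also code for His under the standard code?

Position 1: none → 0 synonymous.
Position 2: none → 0 synonymous.
Position 3: CAU → 1 synonymous.
Total: 0 + 0 + 1 = 1.

1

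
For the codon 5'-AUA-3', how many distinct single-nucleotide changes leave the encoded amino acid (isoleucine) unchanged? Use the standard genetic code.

Position 1: none → 0 synonymous.
Position 2: none → 0 synonymous.
Position 3: AUU, AUC → 2 synonymous.
Total: 0 + 0 + 2 = 2.

2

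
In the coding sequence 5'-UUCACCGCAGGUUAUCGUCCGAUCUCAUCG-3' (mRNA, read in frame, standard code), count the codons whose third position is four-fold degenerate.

7

Codon 1 UUC (Phe): third position 2-fold.
Codon 2 ACC (Thr): third position 4-fold.
Codon 3 GCA (Ala): third position 4-fold.
Codon 4 GGU (Gly): third position 4-fold.
Codon 5 UAU (Tyr): third position 2-fold.
Codon 6 CGU (Arg): third position 4-fold.
Codon 7 CCG (Pro): third position 4-fold.
Codon 8 AUC (Ile): third position 3-fold.
Codon 9 UCA (Ser): third position 4-fold.
Codon 10 UCG (Ser): third position 4-fold.
Four-fold degenerate third positions: 7.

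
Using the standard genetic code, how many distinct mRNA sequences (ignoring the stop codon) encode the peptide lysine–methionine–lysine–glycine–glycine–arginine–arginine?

2304

Lys: 2 codons.
Met: 1 codon.
Lys: 2 codons.
Gly: 4 codons.
Gly: 4 codons.
Arg: 6 codons.
Arg: 6 codons.
2 × 1 × 2 × 4 × 4 × 6 × 6 = 2304.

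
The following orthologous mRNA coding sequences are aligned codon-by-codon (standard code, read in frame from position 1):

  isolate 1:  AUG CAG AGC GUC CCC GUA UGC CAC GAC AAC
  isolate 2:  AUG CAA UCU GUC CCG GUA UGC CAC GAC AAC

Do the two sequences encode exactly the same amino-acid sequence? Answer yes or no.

Codon 1: AUG Met / AUG Met — identical.
Codon 2: CAG Gln / CAA Gln — synonymous.
Codon 3: AGC Ser / UCU Ser — synonymous.
Codon 4: GUC Val / GUC Val — identical.
Codon 5: CCC Pro / CCG Pro — synonymous.
Codon 6: GUA Val / GUA Val — identical.
Codon 7: UGC Cys / UGC Cys — identical.
Codon 8: CAC His / CAC His — identical.
Codon 9: GAC Asp / GAC Asp — identical.
Codon 10: AAC Asn / AAC Asn — identical.
Nonsynonymous differences: 0 → same protein.

yes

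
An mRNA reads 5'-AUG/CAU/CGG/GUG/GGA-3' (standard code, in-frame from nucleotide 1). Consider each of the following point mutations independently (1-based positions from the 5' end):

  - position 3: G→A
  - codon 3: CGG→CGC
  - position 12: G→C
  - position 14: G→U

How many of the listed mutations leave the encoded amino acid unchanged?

Codon 1: AUG (Met) → AUA (Ile) — missense.
Codon 3: CGG (Arg) → CGC (Arg) — synonymous.
Codon 4: GUG (Val) → GUC (Val) — synonymous.
Codon 5: GGA (Gly) → GUA (Val) — missense.
Synonymous: 2 of 4.

2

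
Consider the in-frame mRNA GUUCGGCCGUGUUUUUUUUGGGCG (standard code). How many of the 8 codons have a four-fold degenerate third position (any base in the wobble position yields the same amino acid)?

4

Codon 1 GUU (Val): third position 4-fold.
Codon 2 CGG (Arg): third position 4-fold.
Codon 3 CCG (Pro): third position 4-fold.
Codon 4 UGU (Cys): third position 2-fold.
Codon 5 UUU (Phe): third position 2-fold.
Codon 6 UUU (Phe): third position 2-fold.
Codon 7 UGG (Trp): third position 1-fold.
Codon 8 GCG (Ala): third position 4-fold.
Four-fold degenerate third positions: 4.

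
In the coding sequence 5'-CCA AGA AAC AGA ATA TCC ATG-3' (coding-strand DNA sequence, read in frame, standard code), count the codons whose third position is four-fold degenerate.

2

Codon 1 CCA (Pro): third position 4-fold.
Codon 2 AGA (Arg): third position 2-fold.
Codon 3 AAC (Asn): third position 2-fold.
Codon 4 AGA (Arg): third position 2-fold.
Codon 5 ATA (Ile): third position 3-fold.
Codon 6 TCC (Ser): third position 4-fold.
Codon 7 ATG (Met): third position 1-fold.
Four-fold degenerate third positions: 2.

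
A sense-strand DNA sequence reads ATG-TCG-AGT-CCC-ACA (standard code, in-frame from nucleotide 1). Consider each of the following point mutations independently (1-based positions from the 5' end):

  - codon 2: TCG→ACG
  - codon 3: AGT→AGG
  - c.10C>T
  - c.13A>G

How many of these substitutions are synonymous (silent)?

Codon 2: TCG (Ser) → ACG (Thr) — missense.
Codon 3: AGT (Ser) → AGG (Arg) — missense.
Codon 4: CCC (Pro) → TCC (Ser) — missense.
Codon 5: ACA (Thr) → GCA (Ala) — missense.
Synonymous: 0 of 4.

0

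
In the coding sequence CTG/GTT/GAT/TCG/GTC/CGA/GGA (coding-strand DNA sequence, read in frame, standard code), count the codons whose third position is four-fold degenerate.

6

Codon 1 CTG (Leu): third position 4-fold.
Codon 2 GTT (Val): third position 4-fold.
Codon 3 GAT (Asp): third position 2-fold.
Codon 4 TCG (Ser): third position 4-fold.
Codon 5 GTC (Val): third position 4-fold.
Codon 6 CGA (Arg): third position 4-fold.
Codon 7 GGA (Gly): third position 4-fold.
Four-fold degenerate third positions: 6.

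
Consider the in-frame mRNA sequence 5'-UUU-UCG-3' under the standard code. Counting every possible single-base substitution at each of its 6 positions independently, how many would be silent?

4

Codon 1 (UUU, Phe): 1 synonymous substitution.
Codon 2 (UCG, Ser): 3 synonymous substitutions.
Total: 1 + 3 = 4.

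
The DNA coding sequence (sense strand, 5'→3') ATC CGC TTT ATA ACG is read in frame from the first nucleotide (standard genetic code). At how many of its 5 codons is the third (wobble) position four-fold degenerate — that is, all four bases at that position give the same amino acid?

Codon 1 ATC (Ile): third position 3-fold.
Codon 2 CGC (Arg): third position 4-fold.
Codon 3 TTT (Phe): third position 2-fold.
Codon 4 ATA (Ile): third position 3-fold.
Codon 5 ACG (Thr): third position 4-fold.
Four-fold degenerate third positions: 2.

2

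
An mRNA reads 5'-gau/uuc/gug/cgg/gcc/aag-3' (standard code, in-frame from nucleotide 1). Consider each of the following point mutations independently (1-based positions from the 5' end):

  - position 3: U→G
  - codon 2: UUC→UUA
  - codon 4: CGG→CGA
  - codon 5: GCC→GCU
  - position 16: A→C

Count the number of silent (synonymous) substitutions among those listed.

2

Codon 1: GAU (Asp) → GAG (Glu) — missense.
Codon 2: UUC (Phe) → UUA (Leu) — missense.
Codon 4: CGG (Arg) → CGA (Arg) — synonymous.
Codon 5: GCC (Ala) → GCU (Ala) — synonymous.
Codon 6: AAG (Lys) → CAG (Gln) — missense.
Synonymous: 2 of 5.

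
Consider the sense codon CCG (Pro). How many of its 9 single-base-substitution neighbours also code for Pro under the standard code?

Position 1: none → 0 synonymous.
Position 2: none → 0 synonymous.
Position 3: CCT, CCC, CCA → 3 synonymous.
Total: 0 + 0 + 3 = 3.

3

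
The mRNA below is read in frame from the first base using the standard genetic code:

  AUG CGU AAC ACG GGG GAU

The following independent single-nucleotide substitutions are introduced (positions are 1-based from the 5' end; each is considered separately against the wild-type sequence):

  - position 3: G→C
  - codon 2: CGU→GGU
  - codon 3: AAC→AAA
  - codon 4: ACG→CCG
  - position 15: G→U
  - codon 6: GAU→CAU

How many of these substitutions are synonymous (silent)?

Codon 1: AUG (Met) → AUC (Ile) — missense.
Codon 2: CGU (Arg) → GGU (Gly) — missense.
Codon 3: AAC (Asn) → AAA (Lys) — missense.
Codon 4: ACG (Thr) → CCG (Pro) — missense.
Codon 5: GGG (Gly) → GGU (Gly) — synonymous.
Codon 6: GAU (Asp) → CAU (His) — missense.
Synonymous: 1 of 6.

1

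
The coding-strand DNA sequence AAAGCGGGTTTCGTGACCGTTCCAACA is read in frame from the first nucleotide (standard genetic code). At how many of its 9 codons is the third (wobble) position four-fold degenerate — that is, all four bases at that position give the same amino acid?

Codon 1 AAA (Lys): third position 2-fold.
Codon 2 GCG (Ala): third position 4-fold.
Codon 3 GGT (Gly): third position 4-fold.
Codon 4 TTC (Phe): third position 2-fold.
Codon 5 GTG (Val): third position 4-fold.
Codon 6 ACC (Thr): third position 4-fold.
Codon 7 GTT (Val): third position 4-fold.
Codon 8 CCA (Pro): third position 4-fold.
Codon 9 ACA (Thr): third position 4-fold.
Four-fold degenerate third positions: 7.

7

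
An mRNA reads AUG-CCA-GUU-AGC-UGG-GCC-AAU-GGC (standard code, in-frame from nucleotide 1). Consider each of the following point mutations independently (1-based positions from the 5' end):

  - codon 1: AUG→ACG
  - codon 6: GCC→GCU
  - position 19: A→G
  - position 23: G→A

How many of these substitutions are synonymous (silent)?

1

Codon 1: AUG (Met) → ACG (Thr) — missense.
Codon 6: GCC (Ala) → GCU (Ala) — synonymous.
Codon 7: AAU (Asn) → GAU (Asp) — missense.
Codon 8: GGC (Gly) → GAC (Asp) — missense.
Synonymous: 1 of 4.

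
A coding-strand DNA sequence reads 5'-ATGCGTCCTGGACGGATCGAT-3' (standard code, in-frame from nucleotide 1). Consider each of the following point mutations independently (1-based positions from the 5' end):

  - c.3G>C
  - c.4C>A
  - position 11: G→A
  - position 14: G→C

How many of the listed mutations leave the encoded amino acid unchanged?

Codon 1: ATG (Met) → ATC (Ile) — missense.
Codon 2: CGT (Arg) → AGT (Ser) — missense.
Codon 4: GGA (Gly) → GAA (Glu) — missense.
Codon 5: CGG (Arg) → CCG (Pro) — missense.
Synonymous: 0 of 4.

0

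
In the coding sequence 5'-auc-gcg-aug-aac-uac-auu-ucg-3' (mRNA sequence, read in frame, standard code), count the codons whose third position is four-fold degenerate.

Codon 1 AUC (Ile): third position 3-fold.
Codon 2 GCG (Ala): third position 4-fold.
Codon 3 AUG (Met): third position 1-fold.
Codon 4 AAC (Asn): third position 2-fold.
Codon 5 UAC (Tyr): third position 2-fold.
Codon 6 AUU (Ile): third position 3-fold.
Codon 7 UCG (Ser): third position 4-fold.
Four-fold degenerate third positions: 2.

2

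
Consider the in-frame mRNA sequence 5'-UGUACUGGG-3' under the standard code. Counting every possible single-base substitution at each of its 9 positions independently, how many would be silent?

7

Codon 1 (UGU, Cys): 1 synonymous substitution.
Codon 2 (ACU, Thr): 3 synonymous substitutions.
Codon 3 (GGG, Gly): 3 synonymous substitutions.
Total: 1 + 3 + 3 = 7.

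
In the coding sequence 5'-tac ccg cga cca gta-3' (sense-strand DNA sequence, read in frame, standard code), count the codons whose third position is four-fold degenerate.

Codon 1 TAC (Tyr): third position 2-fold.
Codon 2 CCG (Pro): third position 4-fold.
Codon 3 CGA (Arg): third position 4-fold.
Codon 4 CCA (Pro): third position 4-fold.
Codon 5 GTA (Val): third position 4-fold.
Four-fold degenerate third positions: 4.

4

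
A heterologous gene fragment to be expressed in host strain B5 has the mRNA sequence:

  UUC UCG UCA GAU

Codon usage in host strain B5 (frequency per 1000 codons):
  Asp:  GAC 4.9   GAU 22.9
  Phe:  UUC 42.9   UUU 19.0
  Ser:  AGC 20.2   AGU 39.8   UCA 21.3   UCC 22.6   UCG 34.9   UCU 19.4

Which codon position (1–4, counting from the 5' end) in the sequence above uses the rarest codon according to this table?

3

Codon 1 UUC (Phe): 42.9 per 1000.
Codon 2 UCG (Ser): 34.9 per 1000.
Codon 3 UCA (Ser): 21.3 per 1000.
Codon 4 GAU (Asp): 22.9 per 1000.
Lowest frequency is 21.3 at codon 3.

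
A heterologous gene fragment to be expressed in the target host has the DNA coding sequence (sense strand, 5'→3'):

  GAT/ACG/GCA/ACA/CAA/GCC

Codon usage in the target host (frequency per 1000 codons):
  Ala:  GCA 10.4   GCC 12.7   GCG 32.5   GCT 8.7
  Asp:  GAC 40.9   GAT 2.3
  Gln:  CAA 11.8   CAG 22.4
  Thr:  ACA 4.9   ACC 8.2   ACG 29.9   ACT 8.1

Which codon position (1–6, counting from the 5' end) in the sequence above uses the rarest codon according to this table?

Codon 1 GAT (Asp): 2.3 per 1000.
Codon 2 ACG (Thr): 29.9 per 1000.
Codon 3 GCA (Ala): 10.4 per 1000.
Codon 4 ACA (Thr): 4.9 per 1000.
Codon 5 CAA (Gln): 11.8 per 1000.
Codon 6 GCC (Ala): 12.7 per 1000.
Lowest frequency is 2.3 at codon 1.

1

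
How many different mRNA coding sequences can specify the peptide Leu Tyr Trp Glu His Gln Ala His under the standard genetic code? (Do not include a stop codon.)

768

Leu: 6 codons.
Tyr: 2 codons.
Trp: 1 codon.
Glu: 2 codons.
His: 2 codons.
Gln: 2 codons.
Ala: 4 codons.
His: 2 codons.
6 × 2 × 1 × 2 × 2 × 2 × 4 × 2 = 768.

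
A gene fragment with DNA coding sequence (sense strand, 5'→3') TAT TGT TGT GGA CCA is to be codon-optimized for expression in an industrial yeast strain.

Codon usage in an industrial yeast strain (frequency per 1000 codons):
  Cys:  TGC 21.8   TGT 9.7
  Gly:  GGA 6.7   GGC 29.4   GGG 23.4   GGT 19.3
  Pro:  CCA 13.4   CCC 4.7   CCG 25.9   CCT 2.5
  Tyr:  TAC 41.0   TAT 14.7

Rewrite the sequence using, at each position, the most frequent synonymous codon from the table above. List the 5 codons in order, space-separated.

Codon 1 (Tyr): best is TAC at 41.0.
Codon 2 (Cys): best is TGC at 21.8.
Codon 3 (Cys): best is TGC at 21.8.
Codon 4 (Gly): best is GGC at 29.4.
Codon 5 (Pro): best is CCG at 25.9.

TAC TGC TGC GGC CCG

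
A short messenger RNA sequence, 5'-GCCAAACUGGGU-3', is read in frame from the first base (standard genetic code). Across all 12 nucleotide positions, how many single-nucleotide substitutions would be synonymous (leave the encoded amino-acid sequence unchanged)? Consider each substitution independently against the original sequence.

Codon 1 (GCC, Ala): 3 synonymous substitutions.
Codon 2 (AAA, Lys): 1 synonymous substitution.
Codon 3 (CUG, Leu): 4 synonymous substitutions.
Codon 4 (GGU, Gly): 3 synonymous substitutions.
Total: 3 + 1 + 4 + 3 = 11.

11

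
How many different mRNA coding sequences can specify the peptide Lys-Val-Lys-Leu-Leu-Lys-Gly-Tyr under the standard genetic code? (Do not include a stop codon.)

Lys: 2 codons.
Val: 4 codons.
Lys: 2 codons.
Leu: 6 codons.
Leu: 6 codons.
Lys: 2 codons.
Gly: 4 codons.
Tyr: 2 codons.
2 × 4 × 2 × 6 × 6 × 2 × 4 × 2 = 9216.

9216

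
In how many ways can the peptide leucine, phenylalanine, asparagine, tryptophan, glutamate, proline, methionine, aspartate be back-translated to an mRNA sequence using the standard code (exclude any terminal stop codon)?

384

Leu: 6 codons.
Phe: 2 codons.
Asn: 2 codons.
Trp: 1 codon.
Glu: 2 codons.
Pro: 4 codons.
Met: 1 codon.
Asp: 2 codons.
6 × 2 × 2 × 1 × 2 × 4 × 1 × 2 = 384.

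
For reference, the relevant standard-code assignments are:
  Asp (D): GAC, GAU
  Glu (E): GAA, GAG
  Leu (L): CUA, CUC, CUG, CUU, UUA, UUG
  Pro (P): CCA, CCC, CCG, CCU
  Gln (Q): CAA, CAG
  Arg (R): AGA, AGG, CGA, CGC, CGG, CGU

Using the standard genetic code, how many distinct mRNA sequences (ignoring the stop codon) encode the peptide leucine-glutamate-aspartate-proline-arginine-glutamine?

Leu: 6 codons.
Glu: 2 codons.
Asp: 2 codons.
Pro: 4 codons.
Arg: 6 codons.
Gln: 2 codons.
6 × 2 × 2 × 4 × 6 × 2 = 1152.

1152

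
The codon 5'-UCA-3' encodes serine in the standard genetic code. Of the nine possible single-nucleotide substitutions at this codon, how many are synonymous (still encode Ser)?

Position 1: none → 0 synonymous.
Position 2: none → 0 synonymous.
Position 3: UCU, UCC, UCG → 3 synonymous.
Total: 0 + 0 + 3 = 3.

3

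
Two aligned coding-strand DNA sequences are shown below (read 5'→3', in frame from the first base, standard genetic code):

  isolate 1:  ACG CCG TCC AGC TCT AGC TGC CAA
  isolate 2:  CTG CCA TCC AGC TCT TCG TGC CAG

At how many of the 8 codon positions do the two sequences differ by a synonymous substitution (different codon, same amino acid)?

Codon 1: ACG Thr / CTG Leu — nonsynonymous.
Codon 2: CCG Pro / CCA Pro — synonymous.
Codon 3: TCC Ser / TCC Ser — identical.
Codon 4: AGC Ser / AGC Ser — identical.
Codon 5: TCT Ser / TCT Ser — identical.
Codon 6: AGC Ser / TCG Ser — synonymous.
Codon 7: TGC Cys / TGC Cys — identical.
Codon 8: CAA Gln / CAG Gln — synonymous.
Synonymous differences: 3.

3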